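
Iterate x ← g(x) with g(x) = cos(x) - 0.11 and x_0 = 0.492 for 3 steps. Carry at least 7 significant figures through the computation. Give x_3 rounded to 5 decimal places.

x_1 = g(0.492000) = 0.771390
x_2 = g(0.771390) = 0.606942
x_3 = g(0.606942) = 0.711396

0.71140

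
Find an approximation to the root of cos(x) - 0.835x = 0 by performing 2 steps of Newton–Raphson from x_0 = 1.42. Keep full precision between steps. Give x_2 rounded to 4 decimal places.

f'(x) = -sin(x) - 0.835
x_0 = 1.420000: f = -1.035475, f' = -1.823652 → x_1 = 1.420000 - (-1.035475)/(-1.823652) = 0.852197
x_1 = 0.852197: f = -0.053254, f' = -1.587729 → x_2 = 0.852197 - (-0.053254)/(-1.587729) = 0.818656

0.8187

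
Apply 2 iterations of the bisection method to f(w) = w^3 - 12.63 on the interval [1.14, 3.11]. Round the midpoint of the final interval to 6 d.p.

2.371250

f(1.140000) = -11.148456, f(3.110000) = 17.450231 (opposite signs)
step 1: m = 2.125000, f(m) = -3.034297 < 0 → root in [2.125000, 3.110000]
step 2: m = 2.617500, f(m) = 5.303294 > 0 → root in [2.125000, 2.617500]
Midpoint of [2.125000, 2.617500] = 2.371250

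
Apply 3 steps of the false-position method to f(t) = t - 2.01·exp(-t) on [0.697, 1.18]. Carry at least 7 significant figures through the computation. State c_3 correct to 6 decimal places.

0.854918

f(0.697000) = -0.304135, f(1.180000) = 0.562370
step 1: c = 0.866529, f(c) = 0.021508 > 0 → new bracket [0.697000, 0.866529]
step 2: c = 0.855332, f(c) = 0.000796 > 0 → new bracket [0.697000, 0.855332]
step 3: c = 0.854918, f(c) = 0.000029 > 0 → new bracket [0.697000, 0.854918]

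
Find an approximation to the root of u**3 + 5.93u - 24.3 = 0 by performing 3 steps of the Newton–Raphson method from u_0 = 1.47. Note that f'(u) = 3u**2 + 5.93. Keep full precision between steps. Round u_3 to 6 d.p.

Newton update: u ← u − f(u)/f'(u).
u_0 = 1.470000: f = -12.406377, f' = 12.412700 → u_1 = 1.470000 - (-12.406377)/(12.412700) = 2.469491
u_1 = 2.469491: f = 5.403981, f' = 24.225152 → u_2 = 2.469491 - (5.403981)/(24.225152) = 2.246417
u_2 = 2.246417: f = 0.357557, f' = 21.069174 → u_3 = 2.246417 - (0.357557)/(21.069174) = 2.229447

2.229447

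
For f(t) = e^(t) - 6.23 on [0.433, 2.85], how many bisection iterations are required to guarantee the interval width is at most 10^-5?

18

Initial width b − a = 2.85 − 0.433 = 2.417000.
After n steps the width is (b−a)/2^n; need (b−a)/2^n ≤ 10^-5.
So n ≥ log₂(2.417000/10^-5) = log₂(241700.0000) ≈ 17.8829.
Hence n = 18.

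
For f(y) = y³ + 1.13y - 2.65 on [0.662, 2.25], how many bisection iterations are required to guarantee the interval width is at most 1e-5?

18

Initial width b − a = 2.25 − 0.662 = 1.588000.
After n steps the width is (b−a)/2^n; need (b−a)/2^n ≤ 1e-5.
So n ≥ log₂(1.588000/1e-5) = log₂(158800.0000) ≈ 17.2769.
Hence n = 18.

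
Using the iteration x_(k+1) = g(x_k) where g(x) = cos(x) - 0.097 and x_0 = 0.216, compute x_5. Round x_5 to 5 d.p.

0.71252

x_1 = g(0.216000) = 0.879763
x_2 = g(0.879763) = 0.540334
x_3 = g(0.540334) = 0.760537
x_4 = g(0.760537) = 0.627466
x_5 = g(0.627466) = 0.712518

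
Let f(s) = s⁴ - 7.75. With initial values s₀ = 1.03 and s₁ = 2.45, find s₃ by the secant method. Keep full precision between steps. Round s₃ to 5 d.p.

Secant update: s_(k+1) = s_k − f(s_k)·(s_k − s_(k-1))/(f(s_k) − f(s_(k-1))).
f(s_0) = -6.624491, f(s_1) = 28.280006
s_2 = 2.450000 - (28.280006)·(2.450000 - 1.030000)/(28.280006 - (-6.624491)) = 1.299500; f(s_2) = -4.898288
s_3 = 1.299500 - (-4.898288)·(1.299500 - 2.450000)/(-4.898288 - (28.280006)) = 1.469355; f(s_3) = -3.088704

1.46935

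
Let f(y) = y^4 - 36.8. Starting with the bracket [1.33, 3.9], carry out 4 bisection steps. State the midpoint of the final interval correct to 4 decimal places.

f(1.330000) = -33.670993, f(3.900000) = 194.544100 (opposite signs)
step 1: m = 2.615000, f(m) = 9.961321 > 0 → root in [1.330000, 2.615000]
step 2: m = 1.972500, f(m) = -21.662016 < 0 → root in [1.972500, 2.615000]
step 3: m = 2.293750, f(m) = -9.118837 < 0 → root in [2.293750, 2.615000]
step 4: m = 2.454375, f(m) = -0.511946 < 0 → root in [2.454375, 2.615000]
Midpoint of [2.454375, 2.615000] = 2.534688

2.5347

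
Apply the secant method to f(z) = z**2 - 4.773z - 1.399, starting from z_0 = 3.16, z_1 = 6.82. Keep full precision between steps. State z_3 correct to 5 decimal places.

4.87385

f(z_0) = -6.496080, f(z_1) = 12.561540
z_2 = 6.820000 - (12.561540)·(6.820000 - 3.160000)/(12.561540 - (-6.496080)) = 4.407567; f(z_2) = -3.009671
z_3 = 4.407567 - (-3.009671)·(4.407567 - 6.820000)/(-3.009671 - (12.561540)) = 4.873852; f(z_3) = -0.907461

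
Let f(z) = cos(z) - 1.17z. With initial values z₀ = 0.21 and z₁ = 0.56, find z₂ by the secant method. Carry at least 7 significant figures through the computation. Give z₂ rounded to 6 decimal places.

f(z_0) = 0.732331, f(z_1) = 0.192055
z_2 = 0.560000 - (0.192055)·(0.560000 - 0.210000)/(0.192055 - (0.732331)) = 0.684417; f(z_2) = -0.025979

0.684417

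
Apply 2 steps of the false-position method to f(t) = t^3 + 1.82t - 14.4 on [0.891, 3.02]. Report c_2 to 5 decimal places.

2.04631

f(0.891000) = -12.071032, f(3.020000) = 18.640008
step 1: c = 1.727807, f(c) = -6.097335 < 0 → new bracket [1.727807, 3.020000]
step 2: c = 2.046311, f(c) = -2.107015 < 0 → new bracket [2.046311, 3.020000]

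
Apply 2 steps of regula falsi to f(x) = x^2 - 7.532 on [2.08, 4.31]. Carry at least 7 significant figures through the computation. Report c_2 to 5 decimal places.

f(2.080000) = -3.205600, f(4.310000) = 11.044100
step 1: c = 2.581659, f(c) = -0.867038 < 0 → new bracket [2.581659, 4.310000]
step 2: c = 2.707469, f(c) = -0.201614 < 0 → new bracket [2.707469, 4.310000]

2.70747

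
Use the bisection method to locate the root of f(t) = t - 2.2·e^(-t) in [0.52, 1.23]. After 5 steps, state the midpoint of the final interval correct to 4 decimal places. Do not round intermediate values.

0.8861

f(0.520000) = -0.787945, f(1.230000) = 0.586956 (opposite signs)
step 1: m = 0.875000, f(m) = -0.042096 < 0 → root in [0.875000, 1.230000]
step 2: m = 1.052500, f(m) = 0.284559 > 0 → root in [0.875000, 1.052500]
step 3: m = 0.963750, f(m) = 0.124539 > 0 → root in [0.875000, 0.963750]
step 4: m = 0.919375, f(m) = 0.042085 > 0 → root in [0.875000, 0.919375]
step 5: m = 0.897188, f(m) = 0.000215 > 0 → root in [0.875000, 0.897188]
Midpoint of [0.875000, 0.897188] = 0.886094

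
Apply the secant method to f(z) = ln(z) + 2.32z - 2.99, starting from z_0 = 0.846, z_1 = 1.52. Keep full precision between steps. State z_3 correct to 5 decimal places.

f(z_0) = -1.194516, f(z_1) = 0.955110
z_2 = 1.520000 - (0.955110)·(1.520000 - 0.846000)/(0.955110 - (-1.194516)) = 1.220532; f(z_2) = 0.040921
z_3 = 1.220532 - (0.040921)·(1.220532 - 1.520000)/(0.040921 - (0.955110)) = 1.207127; f(z_3) = -0.001222

1.20713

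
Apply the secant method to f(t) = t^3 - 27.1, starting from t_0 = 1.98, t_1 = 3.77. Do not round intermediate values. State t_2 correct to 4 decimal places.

f(t_0) = -19.337608, f(t_1) = 26.482633
t_2 = 3.770000 - (26.482633)·(3.770000 - 1.980000)/(26.482633 - (-19.337608)) = 2.735437; f(t_2) = -6.631770

2.7354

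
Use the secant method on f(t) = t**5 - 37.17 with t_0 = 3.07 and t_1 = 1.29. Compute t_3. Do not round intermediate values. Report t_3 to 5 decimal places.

f(t_0) = 235.534232, f(t_1) = -33.597695
t_2 = 1.290000 - (-33.597695)·(1.290000 - 3.070000)/(-33.597695 - (235.534232)) = 1.512210; f(t_2) = -29.262103
t_3 = 1.512210 - (-29.262103)·(1.512210 - 1.290000)/(-29.262103 - (-33.597695)) = 3.011969; f(t_3) = 210.716286

3.01197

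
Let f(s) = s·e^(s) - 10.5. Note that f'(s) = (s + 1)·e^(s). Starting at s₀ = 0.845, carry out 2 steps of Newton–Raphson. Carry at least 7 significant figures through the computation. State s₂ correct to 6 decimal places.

2.254076

Newton update: s ← s − f(s)/f'(s).
s_0 = 0.845000: f = -8.532859, f' = 4.295119 → s_1 = 0.845000 - (-8.532859)/(4.295119) = 2.831641
s_1 = 2.831641: f = 37.562254, f' = 65.035541 → s_2 = 2.831641 - (37.562254)/(65.035541) = 2.254076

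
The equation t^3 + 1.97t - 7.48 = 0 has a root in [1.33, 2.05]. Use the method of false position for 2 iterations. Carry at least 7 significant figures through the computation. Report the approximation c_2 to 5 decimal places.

1.61267

f(1.330000) = -2.507263, f(2.050000) = 5.173625
step 1: c = 1.565029, f(c) = -0.563645 < 0 → new bracket [1.565029, 2.050000]
step 2: c = 1.612674, f(c) = -0.108926 < 0 → new bracket [1.612674, 2.050000]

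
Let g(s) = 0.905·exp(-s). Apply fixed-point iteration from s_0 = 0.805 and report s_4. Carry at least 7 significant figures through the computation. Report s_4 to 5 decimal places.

s_1 = g(0.805000) = 0.404615
s_2 = g(0.404615) = 0.603847
s_3 = g(0.603847) = 0.494768
s_4 = g(0.494768) = 0.551790

0.55179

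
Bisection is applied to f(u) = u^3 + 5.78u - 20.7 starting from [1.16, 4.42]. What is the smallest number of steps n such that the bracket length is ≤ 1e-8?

Initial width b − a = 4.42 − 1.16 = 3.260000.
After n steps the width is (b−a)/2^n; need (b−a)/2^n ≤ 1e-8.
So n ≥ log₂(3.260000/1e-8) = log₂(326000000.0000) ≈ 28.2803.
Hence n = 29.

29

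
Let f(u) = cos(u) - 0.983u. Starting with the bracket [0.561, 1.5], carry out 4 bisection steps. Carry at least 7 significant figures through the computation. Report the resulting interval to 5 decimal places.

f(0.561000) = 0.295261, f(1.500000) = -1.403763 (opposite signs)
step 1: m = 1.030500, f(m) = -0.498591 < 0 → root in [0.561000, 1.030500]
step 2: m = 0.795750, f(m) = -0.082473 < 0 → root in [0.561000, 0.795750]
step 3: m = 0.678375, f(m) = 0.111751 > 0 → root in [0.678375, 0.795750]
step 4: m = 0.737062, f(m) = 0.015914 > 0 → root in [0.737062, 0.795750]

[0.73706, 0.79575]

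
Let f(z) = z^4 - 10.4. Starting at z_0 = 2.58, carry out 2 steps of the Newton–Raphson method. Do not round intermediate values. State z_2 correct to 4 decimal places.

f'(z) = 4z^3
z_0 = 2.580000: f = 33.907661, f' = 68.694048 → z_1 = 2.580000 - (33.907661)/(68.694048) = 2.086396
z_1 = 2.086396: f = 8.549027, f' = 36.328727 → z_2 = 2.086396 - (8.549027)/(36.328727) = 1.851072

1.8511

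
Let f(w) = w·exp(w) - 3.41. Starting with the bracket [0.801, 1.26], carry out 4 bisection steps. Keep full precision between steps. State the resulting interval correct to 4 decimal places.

f(0.801000) = -1.625558, f(1.260000) = 1.032031 (opposite signs)
step 1: m = 1.030500, f(m) = -0.522058 < 0 → root in [1.030500, 1.260000]
step 2: m = 1.145250, f(m) = 0.189781 > 0 → root in [1.030500, 1.145250]
step 3: m = 1.087875, f(m) = -0.181230 < 0 → root in [1.087875, 1.145250]
step 4: m = 1.116562, f(m) = 0.000358 > 0 → root in [1.087875, 1.116562]

[1.0879, 1.1166]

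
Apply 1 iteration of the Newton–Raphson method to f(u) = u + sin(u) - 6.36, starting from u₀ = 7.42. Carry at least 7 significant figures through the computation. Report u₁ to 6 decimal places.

6.035053

Newton update: u ← u − f(u)/f'(u).
f'(u) = 1 + cos(u)
u_0 = 7.420000: f = 1.967299, f' = 1.420487 → u_1 = 7.420000 - (1.967299)/(1.420487) = 6.035053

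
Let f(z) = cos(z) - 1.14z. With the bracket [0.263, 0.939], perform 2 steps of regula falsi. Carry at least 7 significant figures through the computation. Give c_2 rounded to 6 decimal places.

False-position update: c = (a·f(b) − b·f(a))/(f(b) − f(a)); replace the endpoint whose sign matches f(c).
f(0.263000) = 0.665794, f(0.939000) = -0.479865
step 1: c = 0.655854, f(c) = 0.044853 > 0 → new bracket [0.655854, 0.939000]
step 2: c = 0.680058, f(c) = 0.002270 > 0 → new bracket [0.680058, 0.939000]

0.680058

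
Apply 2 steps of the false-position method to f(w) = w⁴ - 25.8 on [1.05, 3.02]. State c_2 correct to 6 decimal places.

False-position update: c = (a·f(b) − b·f(a))/(f(b) − f(a)); replace the endpoint whose sign matches f(c).
f(1.050000) = -24.584494, f(3.020000) = 57.381696
step 1: c = 1.640871, f(c) = -18.550670 < 0 → new bracket [1.640871, 3.020000]
step 2: c = 1.977799, f(c) = -10.498677 < 0 → new bracket [1.977799, 3.020000]

1.977799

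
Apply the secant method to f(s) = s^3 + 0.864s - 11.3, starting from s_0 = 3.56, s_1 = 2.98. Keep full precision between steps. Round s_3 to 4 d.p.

f(s_0) = 36.893856, f(s_1) = 17.738312
s_2 = 2.980000 - (17.738312)·(2.980000 - 3.560000)/(17.738312 - (36.893856)) = 2.442912; f(s_2) = 5.389525
s_3 = 2.442912 - (5.389525)·(2.442912 - 2.980000)/(5.389525 - (17.738312)) = 2.208504; f(s_3) = 1.380101

2.2085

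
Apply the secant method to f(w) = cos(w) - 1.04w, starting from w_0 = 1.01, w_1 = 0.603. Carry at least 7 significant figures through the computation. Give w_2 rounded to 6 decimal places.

f(w_0) = -0.518539, f(w_1) = 0.196518
w_2 = 0.603000 - (0.196518)·(0.603000 - 1.010000)/(0.196518 - (-0.518539)) = 0.714855; f(w_2) = 0.011739

0.714855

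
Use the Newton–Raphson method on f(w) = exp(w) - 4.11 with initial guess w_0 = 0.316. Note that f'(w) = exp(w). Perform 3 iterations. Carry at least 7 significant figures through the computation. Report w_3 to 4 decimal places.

w_0 = 0.316000: f = -2.738370, f' = 1.371630 → w_1 = 0.316000 - (-2.738370)/(1.371630) = 2.312434
w_1 = 2.312434: f = 5.988979, f' = 10.098979 → w_2 = 2.312434 - (5.988979)/(10.098979) = 1.719406
w_2 = 1.719406: f = 1.471213, f' = 5.581213 → w_3 = 1.719406 - (1.471213)/(5.581213) = 1.455805

1.4558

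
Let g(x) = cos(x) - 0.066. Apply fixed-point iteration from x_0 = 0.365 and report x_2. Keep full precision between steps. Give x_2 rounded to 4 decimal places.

0.5803

x_1 = g(0.365000) = 0.868124
x_2 = g(0.868124) = 0.580259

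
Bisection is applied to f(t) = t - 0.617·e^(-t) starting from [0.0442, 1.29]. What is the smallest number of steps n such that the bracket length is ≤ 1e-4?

Initial width b − a = 1.29 − 0.0442 = 1.245800.
After n steps the width is (b−a)/2^n; need (b−a)/2^n ≤ 1e-4.
So n ≥ log₂(1.245800/1e-4) = log₂(12458.0000) ≈ 13.6048.
Hence n = 14.

14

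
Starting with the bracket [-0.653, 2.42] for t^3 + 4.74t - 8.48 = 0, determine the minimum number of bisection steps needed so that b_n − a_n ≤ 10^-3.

Initial width b − a = 2.42 − -0.653 = 3.073000.
After n steps the width is (b−a)/2^n; need (b−a)/2^n ≤ 10^-3.
So n ≥ log₂(3.073000/10^-3) = log₂(3073.0000) ≈ 11.5854.
Hence n = 12.

12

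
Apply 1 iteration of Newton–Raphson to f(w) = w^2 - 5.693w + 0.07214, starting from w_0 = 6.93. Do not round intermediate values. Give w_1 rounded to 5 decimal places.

Newton update: w ← w − f(w)/f'(w).
f'(w) = 2w - 5.693
w_0 = 6.930000: f = 8.644550, f' = 8.167000 → w_1 = 6.930000 - (8.644550)/(8.167000) = 5.871527

5.87153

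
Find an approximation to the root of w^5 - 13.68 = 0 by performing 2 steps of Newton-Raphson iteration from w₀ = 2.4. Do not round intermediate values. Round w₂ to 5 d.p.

1.77213

f'(w) = 5w⁴
w_0 = 2.400000: f = 65.946240, f' = 165.888000 → w_1 = 2.400000 - (65.946240)/(165.888000) = 2.002465
w_1 = 2.002465: f = 18.517709, f' = 80.395174 → w_2 = 2.002465 - (18.517709)/(80.395174) = 1.772132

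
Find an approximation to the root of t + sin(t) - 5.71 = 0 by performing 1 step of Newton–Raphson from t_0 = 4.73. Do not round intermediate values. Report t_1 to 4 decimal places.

6.6756

f'(t) = 1 + cos(t)
t_0 = 4.730000: f = -1.979845, f' = 1.017610 → t_1 = 4.730000 - (-1.979845)/(1.017610) = 6.675583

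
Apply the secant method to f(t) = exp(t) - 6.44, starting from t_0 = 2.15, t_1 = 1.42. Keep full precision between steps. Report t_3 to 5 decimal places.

Secant update: t_(k+1) = t_k − f(t_k)·(t_k − t_(k-1))/(f(t_k) − f(t_(k-1))).
f(t_0) = 2.144858, f(t_1) = -2.302880
t_2 = 1.420000 - (-2.302880)·(1.420000 - 2.150000)/(-2.302880 - (2.144858)) = 1.797968; f(t_2) = -0.402634
t_3 = 1.797968 - (-0.402634)·(1.797968 - 1.420000)/(-0.402634 - (-2.302880)) = 1.878054; f(t_3) = 0.100762

1.87805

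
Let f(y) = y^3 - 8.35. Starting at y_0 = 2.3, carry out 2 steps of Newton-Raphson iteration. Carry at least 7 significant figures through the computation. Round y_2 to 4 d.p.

Newton update: y ← y − f(y)/f'(y).
f'(y) = 3y^2
y_0 = 2.300000: f = 3.817000, f' = 15.870000 → y_1 = 2.300000 - (3.817000)/(15.870000) = 2.059483
y_1 = 2.059483: f = 0.385240, f' = 12.724414 → y_2 = 2.059483 - (0.385240)/(12.724414) = 2.029208

2.0292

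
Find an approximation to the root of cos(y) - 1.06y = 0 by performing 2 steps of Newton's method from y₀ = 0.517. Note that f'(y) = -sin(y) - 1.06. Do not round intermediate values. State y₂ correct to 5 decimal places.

y_0 = 0.517000: f = 0.321286, f' = -1.554274 → y_1 = 0.517000 - (0.321286)/(-1.554274) = 0.723711
y_1 = 0.723711: f = -0.017780, f' = -1.722170 → y_2 = 0.723711 - (-0.017780)/(-1.722170) = 0.713387

0.71339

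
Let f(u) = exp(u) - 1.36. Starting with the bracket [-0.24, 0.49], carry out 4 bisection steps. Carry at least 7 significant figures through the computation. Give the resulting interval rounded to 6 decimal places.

[0.261875, 0.307500]

f(-0.240000) = -0.573372, f(0.490000) = 0.272316 (opposite signs)
step 1: m = 0.125000, f(m) = -0.226852 < 0 → root in [0.125000, 0.490000]
step 2: m = 0.307500, f(m) = 0.000021 > 0 → root in [0.125000, 0.307500]
step 3: m = 0.216250, f(m) = -0.118587 < 0 → root in [0.216250, 0.307500]
step 4: m = 0.261875, f(m) = -0.060636 < 0 → root in [0.261875, 0.307500]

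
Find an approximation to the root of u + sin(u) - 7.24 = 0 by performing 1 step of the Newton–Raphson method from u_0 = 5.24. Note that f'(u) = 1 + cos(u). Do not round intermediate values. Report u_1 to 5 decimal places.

u_0 = 5.240000: f = -2.864012, f' = 1.503471 → u_1 = 5.240000 - (-2.864012)/(1.503471) = 7.144934

7.14493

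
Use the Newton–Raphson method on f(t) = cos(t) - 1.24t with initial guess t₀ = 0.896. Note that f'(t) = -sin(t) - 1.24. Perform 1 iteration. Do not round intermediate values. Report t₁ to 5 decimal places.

0.65536

t_0 = 0.896000: f = -0.486302, f' = -2.020834 → t_1 = 0.896000 - (-0.486302)/(-2.020834) = 0.655356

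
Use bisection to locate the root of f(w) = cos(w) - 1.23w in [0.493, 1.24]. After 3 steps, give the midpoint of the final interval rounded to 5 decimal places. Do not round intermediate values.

0.63306

f(0.493000) = 0.274527, f(1.240000) = -1.200404 (opposite signs)
step 1: m = 0.866500, f(m) = -0.418297 < 0 → root in [0.493000, 0.866500]
step 2: m = 0.679750, f(m) = -0.058363 < 0 → root in [0.493000, 0.679750]
step 3: m = 0.586375, f(m) = 0.111711 > 0 → root in [0.586375, 0.679750]
Midpoint of [0.586375, 0.679750] = 0.633063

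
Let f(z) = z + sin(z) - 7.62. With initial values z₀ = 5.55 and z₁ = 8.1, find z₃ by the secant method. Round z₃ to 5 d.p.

Secant update: z_(k+1) = z_k − f(z_k)·(z_k − z_(k-1))/(f(z_k) − f(z_(k-1))).
f(z_0) = -2.739240, f(z_1) = 1.449890
z_2 = 8.100000 - (1.449890)·(8.100000 - 5.550000)/(1.449890 - (-2.739240)) = 7.217426; f(z_2) = 0.401573
z_3 = 7.217426 - (0.401573)·(7.217426 - 8.100000)/(0.401573 - (1.449890)) = 6.879342; f(z_3) = -0.179191

6.87934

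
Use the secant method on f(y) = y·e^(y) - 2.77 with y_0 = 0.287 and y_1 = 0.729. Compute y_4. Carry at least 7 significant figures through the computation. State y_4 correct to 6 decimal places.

1.002655

f(y_0) = -2.387594, f(y_1) = -1.258778
y_2 = 0.729000 - (-1.258778)·(0.729000 - 0.287000)/(-1.258778 - (-2.387594)) = 1.221888; f(y_2) = 1.376586
y_3 = 1.221888 - (1.376586)·(1.221888 - 0.729000)/(1.376586 - (-1.258778)) = 0.964427; f(y_3) = -0.240032
y_4 = 0.964427 - (-0.240032)·(0.964427 - 1.221888)/(-0.240032 - (1.376586)) = 1.002655; f(y_4) = -0.037258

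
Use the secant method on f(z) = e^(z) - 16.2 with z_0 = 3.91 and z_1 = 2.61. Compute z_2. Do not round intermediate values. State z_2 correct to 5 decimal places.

2.70315

f(z_0) = 33.698952, f(z_1) = -2.600949
z_2 = 2.610000 - (-2.600949)·(2.610000 - 3.910000)/(-2.600949 - (33.698952)) = 2.703147; f(z_2) = -1.273365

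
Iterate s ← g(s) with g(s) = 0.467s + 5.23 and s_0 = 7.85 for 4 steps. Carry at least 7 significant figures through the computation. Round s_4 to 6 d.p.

9.719046

s_1 = g(7.850000) = 8.895950
s_2 = g(8.895950) = 9.384409
s_3 = g(9.384409) = 9.612519
s_4 = g(9.612519) = 9.719046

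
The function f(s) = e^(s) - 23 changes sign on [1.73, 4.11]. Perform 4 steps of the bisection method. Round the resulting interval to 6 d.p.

[3.068750, 3.217500]

f(1.730000) = -17.359346, f(4.110000) = 37.946718 (opposite signs)
step 1: m = 2.920000, f(m) = -4.458713 < 0 → root in [2.920000, 4.110000]
step 2: m = 3.515000, f(m) = 10.615928 > 0 → root in [2.920000, 3.515000]
step 3: m = 3.217500, f(m) = 1.965628 > 0 → root in [2.920000, 3.217500]
step 4: m = 3.068750, f(m) = -1.485008 < 0 → root in [3.068750, 3.217500]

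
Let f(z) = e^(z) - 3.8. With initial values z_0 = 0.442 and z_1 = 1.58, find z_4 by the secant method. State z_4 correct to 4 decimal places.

f(z_0) = -2.244184, f(z_1) = 1.054956
z_2 = 1.580000 - (1.054956)·(1.580000 - 0.442000)/(1.054956 - (-2.244184)) = 1.216105; f(z_2) = -0.425979
z_3 = 1.216105 - (-0.425979)·(1.216105 - 1.580000)/(-0.425979 - (1.054956)) = 1.320777; f(z_3) = -0.053670
z_4 = 1.320777 - (-0.053670)·(1.320777 - 1.216105)/(-0.053670 - (-0.425979)) = 1.335866; f(z_4) = 0.003286

1.3359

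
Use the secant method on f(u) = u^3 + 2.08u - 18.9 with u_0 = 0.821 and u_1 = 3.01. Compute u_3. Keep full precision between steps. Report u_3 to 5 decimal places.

f(u_0) = -16.638932, f(u_1) = 14.631701
u_2 = 3.010000 - (14.631701)·(3.010000 - 0.821000)/(14.631701 - (-16.638932)) = 1.985755; f(u_2) = -6.939357
u_3 = 1.985755 - (-6.939357)·(1.985755 - 3.010000)/(-6.939357 - (14.631701)) = 2.315252; f(u_3) = -1.673617

2.31525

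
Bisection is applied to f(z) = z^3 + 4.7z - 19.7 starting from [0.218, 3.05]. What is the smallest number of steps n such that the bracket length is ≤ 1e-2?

9

Initial width b − a = 3.05 − 0.218 = 2.832000.
After n steps the width is (b−a)/2^n; need (b−a)/2^n ≤ 1e-2.
So n ≥ log₂(2.832000/1e-2) = log₂(283.2000) ≈ 8.1457.
Hence n = 9.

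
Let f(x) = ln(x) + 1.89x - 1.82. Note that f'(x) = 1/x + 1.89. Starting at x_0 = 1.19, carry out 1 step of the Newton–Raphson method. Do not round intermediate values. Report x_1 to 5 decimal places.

Newton update: x ← x − f(x)/f'(x).
x_0 = 1.190000: f = 0.603053, f' = 2.730336 → x_1 = 1.190000 - (0.603053)/(2.730336) = 0.969129

0.96913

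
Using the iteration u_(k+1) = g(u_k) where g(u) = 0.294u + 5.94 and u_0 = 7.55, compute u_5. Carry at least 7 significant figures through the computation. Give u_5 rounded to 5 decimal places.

8.41170

u_1 = g(7.550000) = 8.159700
u_2 = g(8.159700) = 8.338952
u_3 = g(8.338952) = 8.391652
u_4 = g(8.391652) = 8.407146
u_5 = g(8.407146) = 8.411701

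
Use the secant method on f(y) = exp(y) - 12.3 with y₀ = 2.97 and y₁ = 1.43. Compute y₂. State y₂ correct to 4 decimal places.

2.2467

Secant update: y_(k+1) = y_k − f(y_k)·(y_k − y_(k-1))/(f(y_k) − f(y_(k-1))).
f(y_0) = 7.191920, f(y_1) = -8.121301
y_2 = 1.430000 - (-8.121301)·(1.430000 - 2.970000)/(-8.121301 - (7.191920)) = 2.246732; f(y_2) = -2.843216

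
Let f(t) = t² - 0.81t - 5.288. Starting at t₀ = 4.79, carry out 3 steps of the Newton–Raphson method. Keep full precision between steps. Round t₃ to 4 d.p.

f'(t) = 2t - 0.81
t_0 = 4.790000: f = 13.776200, f' = 8.770000 → t_1 = 4.790000 - (13.776200)/(8.770000) = 3.219168
t_1 = 3.219168: f = 2.467514, f' = 5.628335 → t_2 = 3.219168 - (2.467514)/(5.628335) = 2.780758
t_2 = 2.780758: f = 0.192203, f' = 4.751517 → t_3 = 2.780758 - (0.192203)/(4.751517) = 2.740308

2.7403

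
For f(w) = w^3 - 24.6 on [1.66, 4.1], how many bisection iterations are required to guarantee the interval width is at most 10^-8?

Initial width b − a = 4.1 − 1.66 = 2.440000.
After n steps the width is (b−a)/2^n; need (b−a)/2^n ≤ 10^-8.
So n ≥ log₂(2.440000/10^-8) = log₂(244000000.0000) ≈ 27.8623.
Hence n = 28.

28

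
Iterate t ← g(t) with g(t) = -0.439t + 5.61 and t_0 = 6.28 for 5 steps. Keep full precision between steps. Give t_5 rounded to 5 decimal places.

t_1 = g(6.280000) = 2.853080
t_2 = g(2.853080) = 4.357498
t_3 = g(4.357498) = 3.697058
t_4 = g(3.697058) = 3.986991
t_5 = g(3.986991) = 3.859711

3.85971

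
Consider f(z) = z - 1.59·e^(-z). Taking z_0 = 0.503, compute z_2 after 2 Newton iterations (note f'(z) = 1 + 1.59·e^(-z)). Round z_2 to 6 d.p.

0.750566

z_0 = 0.503000: f = -0.458495, f' = 1.961495 → z_1 = 0.503000 - (-0.458495)/(1.961495) = 0.736748
z_1 = 0.736748: f = -0.024335, f' = 1.761082 → z_2 = 0.736748 - (-0.024335)/(1.761082) = 0.750566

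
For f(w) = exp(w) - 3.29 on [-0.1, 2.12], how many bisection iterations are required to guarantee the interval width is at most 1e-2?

8

Initial width b − a = 2.12 − -0.1 = 2.220000.
After n steps the width is (b−a)/2^n; need (b−a)/2^n ≤ 1e-2.
So n ≥ log₂(2.220000/1e-2) = log₂(222.0000) ≈ 7.7944.
Hence n = 8.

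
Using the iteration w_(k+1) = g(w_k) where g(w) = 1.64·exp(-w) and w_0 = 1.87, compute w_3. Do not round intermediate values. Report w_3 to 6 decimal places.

0.458859

w_1 = g(1.870000) = 0.252763
w_2 = g(0.252763) = 1.273709
w_3 = g(1.273709) = 0.458859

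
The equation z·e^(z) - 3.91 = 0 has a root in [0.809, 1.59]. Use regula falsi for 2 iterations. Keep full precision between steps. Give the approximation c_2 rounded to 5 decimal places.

1.16126

f(0.809000) = -2.093260, f(1.590000) = 3.886961
step 1: c = 1.082374, f(c) = -0.715181 < 0 → new bracket [1.082374, 1.590000]
step 2: c = 1.161260, f(c) = -0.200989 < 0 → new bracket [1.161260, 1.590000]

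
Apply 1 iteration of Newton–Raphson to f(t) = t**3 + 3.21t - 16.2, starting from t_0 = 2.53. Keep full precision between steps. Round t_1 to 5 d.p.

2.16790

f'(t) = 3t**2 + 3.21
t_0 = 2.530000: f = 8.115577, f' = 22.412700 → t_1 = 2.530000 - (8.115577)/(22.412700) = 2.167903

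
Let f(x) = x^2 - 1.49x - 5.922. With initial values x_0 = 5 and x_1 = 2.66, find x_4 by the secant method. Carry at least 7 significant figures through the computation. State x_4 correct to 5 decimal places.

3.28909

f(x_0) = 11.628000, f(x_1) = -2.809800
x_2 = 2.660000 - (-2.809800)·(2.660000 - 5.000000)/(-2.809800 - (11.628000)) = 3.115397; f(x_2) = -0.858243
x_3 = 3.115397 - (-0.858243)·(3.115397 - 2.660000)/(-0.858243 - (-2.809800)) = 3.315669; f(x_3) = 0.131312
x_4 = 3.315669 - (0.131312)·(3.315669 - 3.115397)/(0.131312 - (-0.858243)) = 3.289093; f(x_4) = -0.004616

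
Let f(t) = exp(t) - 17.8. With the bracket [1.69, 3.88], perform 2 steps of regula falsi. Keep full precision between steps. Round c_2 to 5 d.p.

f(1.690000) = -12.380519, f(3.880000) = 30.624215
step 1: c = 2.320473, f(c) = -7.619508 < 0 → new bracket [2.320473, 3.880000]
step 2: c = 2.631186, f(c) = -3.909760 < 0 → new bracket [2.631186, 3.880000]

2.63119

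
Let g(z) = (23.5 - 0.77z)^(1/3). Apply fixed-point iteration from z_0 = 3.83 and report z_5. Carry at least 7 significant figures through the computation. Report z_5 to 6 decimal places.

2.774749

z_1 = g(3.830000) = 2.739115
z_2 = g(2.739115) = 2.775937
z_3 = g(2.775937) = 2.774710
z_4 = g(2.774710) = 2.774751
z_5 = g(2.774751) = 2.774749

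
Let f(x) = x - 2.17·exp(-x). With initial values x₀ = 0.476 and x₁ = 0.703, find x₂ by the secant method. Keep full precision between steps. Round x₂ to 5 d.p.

0.87134

f(x_0) = -0.872142, f(x_1) = -0.371362
x_2 = 0.703000 - (-0.371362)·(0.703000 - 0.476000)/(-0.371362 - (-0.872142)) = 0.871336; f(x_2) = -0.036575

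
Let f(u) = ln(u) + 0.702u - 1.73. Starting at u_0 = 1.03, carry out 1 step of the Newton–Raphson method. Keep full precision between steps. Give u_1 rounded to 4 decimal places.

f'(u) = 1/u + 0.702
u_0 = 1.030000: f = -0.977381, f' = 1.672874 → u_1 = 1.030000 - (-0.977381)/(1.672874) = 1.614253

1.6143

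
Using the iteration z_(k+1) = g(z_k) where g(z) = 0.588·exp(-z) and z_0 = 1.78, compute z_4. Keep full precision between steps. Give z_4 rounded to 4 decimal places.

0.4163

z_1 = g(1.780000) = 0.099159
z_2 = g(0.099159) = 0.532492
z_3 = g(0.532492) = 0.345238
z_4 = g(0.345238) = 0.416334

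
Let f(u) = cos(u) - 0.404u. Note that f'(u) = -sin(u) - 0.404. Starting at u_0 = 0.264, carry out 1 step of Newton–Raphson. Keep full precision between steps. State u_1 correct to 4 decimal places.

u_0 = 0.264000: f = 0.858698, f' = -0.664944 → u_1 = 0.264000 - (0.858698)/(-0.664944) = 1.555384

1.5554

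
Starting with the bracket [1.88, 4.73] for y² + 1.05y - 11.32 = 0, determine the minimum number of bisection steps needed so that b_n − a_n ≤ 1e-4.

15

Initial width b − a = 4.73 − 1.88 = 2.850000.
After n steps the width is (b−a)/2^n; need (b−a)/2^n ≤ 1e-4.
So n ≥ log₂(2.850000/1e-4) = log₂(28500.0000) ≈ 14.7987.
Hence n = 15.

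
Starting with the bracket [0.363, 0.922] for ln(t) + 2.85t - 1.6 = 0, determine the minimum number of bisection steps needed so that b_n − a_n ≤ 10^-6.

20

Initial width b − a = 0.922 − 0.363 = 0.559000.
After n steps the width is (b−a)/2^n; need (b−a)/2^n ≤ 10^-6.
So n ≥ log₂(0.559000/10^-6) = log₂(559000.0000) ≈ 19.0925.
Hence n = 20.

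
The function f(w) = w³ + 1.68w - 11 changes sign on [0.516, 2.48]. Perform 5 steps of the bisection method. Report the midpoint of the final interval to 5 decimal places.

f(0.516000) = -9.995732, f(2.480000) = 8.419392 (opposite signs)
step 1: m = 1.498000, f(m) = -5.121842 < 0 → root in [1.498000, 2.480000]
step 2: m = 1.989000, f(m) = 0.210245 > 0 → root in [1.498000, 1.989000]
step 3: m = 1.743500, f(m) = -2.771042 < 0 → root in [1.743500, 1.989000]
step 4: m = 1.866250, f(m) = -1.364758 < 0 → root in [1.866250, 1.989000]
step 5: m = 1.927625, f(m) = -0.599040 < 0 → root in [1.927625, 1.989000]
Midpoint of [1.927625, 1.989000] = 1.958312

1.95831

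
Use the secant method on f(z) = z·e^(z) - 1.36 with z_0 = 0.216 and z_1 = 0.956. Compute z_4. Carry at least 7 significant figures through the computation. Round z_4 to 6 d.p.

0.687198

Secant update: z_(k+1) = z_k − f(z_k)·(z_k − z_(k-1))/(f(z_k) − f(z_(k-1))).
f(z_0) = -1.091922, f(z_1) = 1.126815
z_2 = 0.956000 - (1.126815)·(0.956000 - 0.216000)/(1.126815 - (-1.091922)) = 0.580181; f(z_2) = -0.323586
z_3 = 0.580181 - (-0.323586)·(0.580181 - 0.956000)/(-0.323586 - (1.126815)) = 0.664027; f(z_3) = -0.070062
z_4 = 0.664027 - (-0.070062)·(0.664027 - 0.580181)/(-0.070062 - (-0.323586)) = 0.687198; f(z_4) = 0.006243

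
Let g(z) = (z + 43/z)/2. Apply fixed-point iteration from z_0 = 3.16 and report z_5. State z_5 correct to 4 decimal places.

6.5574

z_1 = g(3.160000) = 8.383797
z_2 = g(8.383797) = 6.756369
z_3 = g(6.756369) = 6.560367
z_4 = g(6.560367) = 6.557439
z_5 = g(6.557439) = 6.557439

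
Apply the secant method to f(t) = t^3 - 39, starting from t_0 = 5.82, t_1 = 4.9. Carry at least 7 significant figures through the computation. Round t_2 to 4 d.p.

3.9897

f(t_0) = 158.137368, f(t_1) = 78.649000
t_2 = 4.900000 - (78.649000)·(4.900000 - 5.820000)/(78.649000 - (158.137368)) = 3.989715; f(t_2) = 24.507582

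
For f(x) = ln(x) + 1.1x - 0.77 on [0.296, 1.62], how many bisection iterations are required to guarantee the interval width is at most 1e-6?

Initial width b − a = 1.62 − 0.296 = 1.324000.
After n steps the width is (b−a)/2^n; need (b−a)/2^n ≤ 1e-6.
So n ≥ log₂(1.324000/1e-6) = log₂(1324000.0000) ≈ 20.3365.
Hence n = 21.

21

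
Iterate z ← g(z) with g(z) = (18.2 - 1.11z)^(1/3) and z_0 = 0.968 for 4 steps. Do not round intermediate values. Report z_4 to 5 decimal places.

2.48987

z_1 = g(0.968000) = 2.577594
z_2 = g(2.577594) = 2.484646
z_3 = g(2.484646) = 2.490204
z_4 = g(2.490204) = 2.489872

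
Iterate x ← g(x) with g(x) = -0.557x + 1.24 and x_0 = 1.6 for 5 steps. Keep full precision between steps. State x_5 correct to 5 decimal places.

0.75332

x_1 = g(1.600000) = 0.348800
x_2 = g(0.348800) = 1.045718
x_3 = g(1.045718) = 0.657535
x_4 = g(0.657535) = 0.873753
x_5 = g(0.873753) = 0.753320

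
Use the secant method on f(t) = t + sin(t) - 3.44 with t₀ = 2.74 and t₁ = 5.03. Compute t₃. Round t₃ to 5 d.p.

3.96921

f(t_0) = -0.309115, f(t_1) = 0.640016
t_2 = 5.030000 - (0.640016)·(5.030000 - 2.740000)/(0.640016 - (-0.309115)) = 3.485813; f(t_2) = -0.291650
t_3 = 3.485813 - (-0.291650)·(3.485813 - 5.030000)/(-0.291650 - (0.640016)) = 3.969207; f(t_3) = -0.207112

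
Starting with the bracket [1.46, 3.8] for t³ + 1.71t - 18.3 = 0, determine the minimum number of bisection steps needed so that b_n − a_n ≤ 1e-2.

8

Initial width b − a = 3.8 − 1.46 = 2.340000.
After n steps the width is (b−a)/2^n; need (b−a)/2^n ≤ 1e-2.
So n ≥ log₂(2.340000/1e-2) = log₂(234.0000) ≈ 7.8704.
Hence n = 8.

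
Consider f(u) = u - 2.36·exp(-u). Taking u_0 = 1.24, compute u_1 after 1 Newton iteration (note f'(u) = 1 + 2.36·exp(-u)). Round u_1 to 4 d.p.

0.9090

u_0 = 1.240000: f = 0.557053, f' = 1.682947 → u_1 = 1.240000 - (0.557053)/(1.682947) = 0.909001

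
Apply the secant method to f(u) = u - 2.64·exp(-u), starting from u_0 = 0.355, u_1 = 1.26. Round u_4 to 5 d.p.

Secant update: u_(k+1) = u_k − f(u_k)·(u_k − u_(k-1))/(f(u_k) − f(u_(k-1))).
f(u_0) = -1.496098, f(u_1) = 0.511153
u_2 = 1.260000 - (0.511153)·(1.260000 - 0.355000)/(0.511153 - (-1.496098)) = 1.029539; f(u_2) = 0.086605
u_3 = 1.029539 - (0.086605)·(1.029539 - 1.260000)/(0.086605 - (0.511153)) = 0.982526; f(u_3) = -0.005796
u_4 = 0.982526 - (-0.005796)·(0.982526 - 1.029539)/(-0.005796 - (0.086605)) = 0.985475; f(u_4) = 0.000063

0.98547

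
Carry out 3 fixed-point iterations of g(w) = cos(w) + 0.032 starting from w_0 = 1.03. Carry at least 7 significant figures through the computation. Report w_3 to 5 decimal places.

0.66437

w_1 = g(1.030000) = 0.546819
w_2 = g(0.546819) = 0.886183
w_3 = g(0.886183) = 0.664374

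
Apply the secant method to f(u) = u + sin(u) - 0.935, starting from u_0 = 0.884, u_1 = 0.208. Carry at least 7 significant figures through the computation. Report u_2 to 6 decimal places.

0.491120

f(u_0) = 0.722281, f(u_1) = -0.520497
u_2 = 0.208000 - (-0.520497)·(0.208000 - 0.884000)/(-0.520497 - (0.722281)) = 0.491120; f(u_2) = 0.027734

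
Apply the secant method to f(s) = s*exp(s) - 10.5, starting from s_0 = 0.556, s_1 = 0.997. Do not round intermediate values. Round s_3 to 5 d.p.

1.27282

Secant update: s_(k+1) = s_k − f(s_k)·(s_k − s_(k-1))/(f(s_k) − f(s_(k-1))).
f(s_0) = -9.530512, f(s_1) = -7.797991
s_2 = 0.997000 - (-7.797991)·(0.997000 - 0.556000)/(-7.797991 - (-9.530512)) = 2.981920; f(s_2) = 48.320291
s_3 = 2.981920 - (48.320291)·(2.981920 - 0.997000)/(48.320291 - (-7.797991)) = 1.272817; f(s_3) = -5.954899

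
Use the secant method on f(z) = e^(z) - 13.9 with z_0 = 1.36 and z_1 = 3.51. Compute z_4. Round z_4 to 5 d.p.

2.69910

f(z_0) = -10.003807, f(z_1) = 19.548268
z_2 = 3.510000 - (19.548268)·(3.510000 - 1.360000)/(19.548268 - (-10.003807)) = 2.087806; f(z_2) = -5.832802
z_3 = 2.087806 - (-5.832802)·(2.087806 - 3.510000)/(-5.832802 - (19.548268)) = 2.414639; f(z_3) = -2.714264
z_4 = 2.414639 - (-2.714264)·(2.414639 - 2.087806)/(-2.714264 - (-5.832802)) = 2.699103; f(z_4) = 0.966395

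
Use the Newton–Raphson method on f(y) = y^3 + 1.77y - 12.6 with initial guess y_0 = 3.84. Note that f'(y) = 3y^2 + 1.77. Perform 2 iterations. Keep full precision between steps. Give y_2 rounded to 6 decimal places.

Newton update: y ← y − f(y)/f'(y).
y_0 = 3.840000: f = 50.819904, f' = 46.006800 → y_1 = 3.840000 - (50.819904)/(46.006800) = 2.735383
y_1 = 2.735383: f = 12.708634, f' = 24.216957 → y_2 = 2.735383 - (12.708634)/(24.216957) = 2.210600

2.210600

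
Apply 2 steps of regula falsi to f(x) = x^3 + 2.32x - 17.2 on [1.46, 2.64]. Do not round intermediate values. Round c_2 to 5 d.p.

f(1.460000) = -10.700664, f(2.640000) = 7.324544
step 1: c = 2.160507, f(c) = -2.102830 < 0 → new bracket [2.160507, 2.640000]
step 2: c = 2.267461, f(c) = -0.281619 < 0 → new bracket [2.267461, 2.640000]

2.26746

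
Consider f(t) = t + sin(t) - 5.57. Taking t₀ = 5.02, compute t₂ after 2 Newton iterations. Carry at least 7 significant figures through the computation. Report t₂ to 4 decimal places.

Newton update: t ← t − f(t)/f'(t).
f'(t) = 1 + cos(t)
t_0 = 5.020000: f = -1.503060, f' = 1.302783 → t_1 = 5.020000 - (-1.503060)/(1.302783) = 6.173730
t_1 = 6.173730: f = 0.494493, f' = 1.994016 → t_2 = 6.173730 - (0.494493)/(1.994016) = 5.925741

5.9257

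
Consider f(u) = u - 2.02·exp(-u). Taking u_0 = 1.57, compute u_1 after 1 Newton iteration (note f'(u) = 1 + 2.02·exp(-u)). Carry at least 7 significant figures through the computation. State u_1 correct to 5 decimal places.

u_0 = 1.570000: f = 1.149749, f' = 1.420251 → u_1 = 1.570000 - (1.149749)/(1.420251) = 0.760461

0.76046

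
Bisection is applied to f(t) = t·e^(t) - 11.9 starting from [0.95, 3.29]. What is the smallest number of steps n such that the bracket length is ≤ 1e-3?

Initial width b − a = 3.29 − 0.95 = 2.340000.
After n steps the width is (b−a)/2^n; need (b−a)/2^n ≤ 1e-3.
So n ≥ log₂(2.340000/1e-3) = log₂(2340.0000) ≈ 11.1923.
Hence n = 12.

12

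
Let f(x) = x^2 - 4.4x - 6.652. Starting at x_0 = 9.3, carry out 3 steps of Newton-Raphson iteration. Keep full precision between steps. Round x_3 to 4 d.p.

Newton update: x ← x − f(x)/f'(x).
f'(x) = 2x - 4.4
x_0 = 9.300000: f = 38.918000, f' = 14.200000 → x_1 = 9.300000 - (38.918000)/(14.200000) = 6.559296
x_1 = 6.559296: f = 7.511460, f' = 8.718592 → x_2 = 6.559296 - (7.511460)/(8.718592) = 5.697751
x_2 = 5.697751: f = 0.742260, f' = 6.995501 → x_3 = 5.697751 - (0.742260)/(6.995501) = 5.591645

5.5916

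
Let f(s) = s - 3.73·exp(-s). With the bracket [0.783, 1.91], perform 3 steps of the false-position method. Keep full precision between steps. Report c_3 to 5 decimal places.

1.16511

f(0.783000) = -0.921733, f(1.910000) = 1.357660
step 1: c = 1.238732, f(c) = 0.157960 > 0 → new bracket [0.783000, 1.238732]
step 2: c = 1.172058, f(c) = 0.016770 > 0 → new bracket [0.783000, 1.172058]
step 3: c = 1.165106, f(c) = 0.001758 > 0 → new bracket [0.783000, 1.165106]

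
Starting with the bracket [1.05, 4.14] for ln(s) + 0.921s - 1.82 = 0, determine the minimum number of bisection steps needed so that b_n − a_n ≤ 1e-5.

19

Initial width b − a = 4.14 − 1.05 = 3.090000.
After n steps the width is (b−a)/2^n; need (b−a)/2^n ≤ 1e-5.
So n ≥ log₂(3.090000/1e-5) = log₂(309000.0000) ≈ 18.2372.
Hence n = 19.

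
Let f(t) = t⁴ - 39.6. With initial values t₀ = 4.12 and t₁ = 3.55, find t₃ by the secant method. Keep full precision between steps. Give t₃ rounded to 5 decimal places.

2.71623

f(t_0) = 248.530255, f(t_1) = 119.223006
t_2 = 3.550000 - (119.223006)·(3.550000 - 4.120000)/(119.223006 - (248.530255)) = 3.024452; f(t_2) = 44.073323
t_3 = 3.024452 - (44.073323)·(3.024452 - 3.550000)/(44.073323 - (119.223006)) = 2.716232; f(t_3) = 14.833688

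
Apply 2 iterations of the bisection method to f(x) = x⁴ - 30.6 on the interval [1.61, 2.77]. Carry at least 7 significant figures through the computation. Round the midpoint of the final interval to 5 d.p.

f(1.610000) = -23.881018, f(2.770000) = 28.273394 (opposite signs)
step 1: m = 2.190000, f(m) = -7.597425 < 0 → root in [2.190000, 2.770000]
step 2: m = 2.480000, f(m) = 7.227420 > 0 → root in [2.190000, 2.480000]
Midpoint of [2.190000, 2.480000] = 2.335000

2.33500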